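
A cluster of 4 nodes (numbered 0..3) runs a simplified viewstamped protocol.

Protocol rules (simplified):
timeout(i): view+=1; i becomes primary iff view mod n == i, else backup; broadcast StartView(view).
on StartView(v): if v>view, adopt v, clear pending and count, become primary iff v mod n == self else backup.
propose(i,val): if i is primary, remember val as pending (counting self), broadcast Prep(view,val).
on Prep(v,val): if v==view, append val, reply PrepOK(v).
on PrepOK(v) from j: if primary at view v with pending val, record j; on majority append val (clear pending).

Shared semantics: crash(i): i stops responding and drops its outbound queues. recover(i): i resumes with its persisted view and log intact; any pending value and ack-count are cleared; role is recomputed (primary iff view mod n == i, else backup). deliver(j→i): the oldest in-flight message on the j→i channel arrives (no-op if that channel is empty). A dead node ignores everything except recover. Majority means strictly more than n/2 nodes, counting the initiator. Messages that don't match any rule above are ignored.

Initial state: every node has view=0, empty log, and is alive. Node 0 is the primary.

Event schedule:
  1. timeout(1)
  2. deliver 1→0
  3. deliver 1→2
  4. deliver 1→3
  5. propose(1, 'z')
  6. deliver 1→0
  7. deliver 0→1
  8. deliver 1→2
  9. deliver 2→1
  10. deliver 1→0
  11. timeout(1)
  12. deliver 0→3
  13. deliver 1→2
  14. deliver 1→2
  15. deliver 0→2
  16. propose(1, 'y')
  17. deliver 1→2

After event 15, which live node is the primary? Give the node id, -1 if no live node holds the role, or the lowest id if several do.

2

after 1 — timeout(1): n1:prim/v1/[-]
after 2 — deliver 1→0: n0:back/v1/[-]
after 3 — deliver 1→2: n2:back/v1/[-]
after 4 — deliver 1→3: n3:back/v1/[-]
after 5 — propose(1,'z'): ·
after 6 — deliver 1→0: n0:back/v1/[z]
after 7 — deliver 0→1: ·
after 8 — deliver 1→2: n2:back/v1/[z]
after 9 — deliver 2→1: n1:prim/v1/[z]
after 10 — deliver 1→0: ·
after 11 — timeout(1): n1:back/v2/[z]
after 12 — deliver 0→3: ·
after 13 — deliver 1→2: n2:prim/v2/[z]
after 14 — deliver 1→2: ·
after 15 — deliver 0→2: ·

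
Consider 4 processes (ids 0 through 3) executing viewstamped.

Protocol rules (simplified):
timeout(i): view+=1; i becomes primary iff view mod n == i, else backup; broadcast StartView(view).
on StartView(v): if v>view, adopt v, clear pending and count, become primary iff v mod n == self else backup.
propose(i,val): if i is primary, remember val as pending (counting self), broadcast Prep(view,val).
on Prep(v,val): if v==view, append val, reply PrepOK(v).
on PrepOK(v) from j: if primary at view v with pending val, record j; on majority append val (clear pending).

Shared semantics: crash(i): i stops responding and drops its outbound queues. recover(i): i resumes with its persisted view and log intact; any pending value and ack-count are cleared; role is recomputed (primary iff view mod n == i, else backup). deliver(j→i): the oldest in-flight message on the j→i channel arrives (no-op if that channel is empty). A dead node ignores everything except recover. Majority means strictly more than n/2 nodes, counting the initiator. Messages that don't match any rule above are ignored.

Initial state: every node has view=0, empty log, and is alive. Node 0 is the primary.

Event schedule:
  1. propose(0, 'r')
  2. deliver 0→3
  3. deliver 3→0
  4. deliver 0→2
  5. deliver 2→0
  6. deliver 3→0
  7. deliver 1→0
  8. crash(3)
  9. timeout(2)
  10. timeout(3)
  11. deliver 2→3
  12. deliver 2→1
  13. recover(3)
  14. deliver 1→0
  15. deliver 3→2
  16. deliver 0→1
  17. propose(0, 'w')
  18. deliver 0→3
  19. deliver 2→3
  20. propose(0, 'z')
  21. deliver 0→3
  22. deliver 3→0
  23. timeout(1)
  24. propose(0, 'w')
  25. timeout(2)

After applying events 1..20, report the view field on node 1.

after 1 — propose(0,'r'): ·
after 2 — deliver 0→3: n3:back/v0/[r]
after 3 — deliver 3→0: ·
after 4 — deliver 0→2: n2:back/v0/[r]
after 5 — deliver 2→0: n0:prim/v0/[r]
after 6 — deliver 3→0: ·
after 7 — deliver 1→0: ·
after 8 — crash(3): n3:✗back/v0/[r]
after 9 — timeout(2): n2:back/v1/[r]
after 10 — timeout(3): ·
after 11 — deliver 2→3: ·
after 12 — deliver 2→1: n1:prim/v1/[-]
after 13 — recover(3): n3:back/v0/[r]
after 14 — deliver 1→0: ·
after 15 — deliver 3→2: ·
after 16 — deliver 0→1: ·
after 17 — propose(0,'w'): ·
after 18 — deliver 0→3: n3:back/v0/[r,w]
after 19 — deliver 2→3: n3:back/v1/[r,w]
after 20 — propose(0,'z'): ·

1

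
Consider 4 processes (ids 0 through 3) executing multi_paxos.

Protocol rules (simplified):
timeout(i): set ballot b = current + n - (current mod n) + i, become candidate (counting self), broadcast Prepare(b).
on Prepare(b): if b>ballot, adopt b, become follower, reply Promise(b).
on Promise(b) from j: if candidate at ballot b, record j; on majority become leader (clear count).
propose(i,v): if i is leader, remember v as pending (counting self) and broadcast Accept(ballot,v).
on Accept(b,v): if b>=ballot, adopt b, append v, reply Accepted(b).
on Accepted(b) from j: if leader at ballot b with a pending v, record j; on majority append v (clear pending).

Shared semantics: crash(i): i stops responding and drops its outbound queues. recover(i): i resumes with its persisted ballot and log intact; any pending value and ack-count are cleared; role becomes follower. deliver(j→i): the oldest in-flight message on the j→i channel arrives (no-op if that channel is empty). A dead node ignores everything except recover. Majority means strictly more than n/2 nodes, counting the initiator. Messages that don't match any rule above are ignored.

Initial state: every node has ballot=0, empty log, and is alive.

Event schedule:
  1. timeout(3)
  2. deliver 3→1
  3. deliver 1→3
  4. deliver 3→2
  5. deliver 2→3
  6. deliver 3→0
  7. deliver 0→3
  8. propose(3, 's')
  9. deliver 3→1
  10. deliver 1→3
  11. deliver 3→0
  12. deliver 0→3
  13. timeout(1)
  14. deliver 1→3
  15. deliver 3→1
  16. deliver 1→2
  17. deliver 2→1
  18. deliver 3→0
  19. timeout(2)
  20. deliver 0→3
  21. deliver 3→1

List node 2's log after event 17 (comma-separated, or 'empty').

1. timeout(3):  <3:cand b7 ->
2. deliver 3→1:  <1:foll b7 ->
3. deliver 1→3:  nop
4. deliver 3→2:  <2:foll b7 ->
5. deliver 2→3:  <3:lead b7 ->
6. deliver 3→0:  <0:foll b7 ->
7. deliver 0→3:  nop
8. propose(3,'s'):  nop
9. deliver 3→1:  <1:foll b7 s>
10. deliver 1→3:  nop
11. deliver 3→0:  <0:foll b7 s>
12. deliver 0→3:  <3:lead b7 s>
13. timeout(1):  <1:cand b9 s>
14. deliver 1→3:  <3:foll b9 s>
15. deliver 3→1:  nop
16. deliver 1→2:  <2:foll b9 ->
17. deliver 2→1:  <1:lead b9 s>

empty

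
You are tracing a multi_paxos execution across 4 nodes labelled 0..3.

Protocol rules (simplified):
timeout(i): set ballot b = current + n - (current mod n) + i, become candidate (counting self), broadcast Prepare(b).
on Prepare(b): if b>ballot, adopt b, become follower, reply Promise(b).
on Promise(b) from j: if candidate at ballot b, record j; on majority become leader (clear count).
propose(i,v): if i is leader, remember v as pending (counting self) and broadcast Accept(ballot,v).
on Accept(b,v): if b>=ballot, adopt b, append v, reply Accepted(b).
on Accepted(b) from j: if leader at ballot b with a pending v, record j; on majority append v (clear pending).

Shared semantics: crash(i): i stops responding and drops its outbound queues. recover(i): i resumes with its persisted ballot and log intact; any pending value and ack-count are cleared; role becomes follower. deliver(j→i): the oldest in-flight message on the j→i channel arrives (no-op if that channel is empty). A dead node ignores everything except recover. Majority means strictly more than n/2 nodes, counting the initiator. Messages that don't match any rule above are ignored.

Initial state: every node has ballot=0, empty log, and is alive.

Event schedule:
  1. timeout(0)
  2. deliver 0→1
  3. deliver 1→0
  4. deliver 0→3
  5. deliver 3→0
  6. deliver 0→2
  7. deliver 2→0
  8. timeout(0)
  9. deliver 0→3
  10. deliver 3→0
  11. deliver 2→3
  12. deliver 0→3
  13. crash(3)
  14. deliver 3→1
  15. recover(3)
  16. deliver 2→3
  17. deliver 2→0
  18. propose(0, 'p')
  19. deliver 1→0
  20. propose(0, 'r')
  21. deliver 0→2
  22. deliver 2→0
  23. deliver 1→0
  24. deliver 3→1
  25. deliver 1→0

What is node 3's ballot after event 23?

after 1 — timeout(0): n0:cand/b4/[-]
after 2 — deliver 0→1: n1:foll/b4/[-]
after 3 — deliver 1→0: ·
after 4 — deliver 0→3: n3:foll/b4/[-]
after 5 — deliver 3→0: n0:lead/b4/[-]
after 6 — deliver 0→2: n2:foll/b4/[-]
after 7 — deliver 2→0: ·
after 8 — timeout(0): n0:cand/b8/[-]
after 9 — deliver 0→3: n3:foll/b8/[-]
after 10 — deliver 3→0: ·
after 11 — deliver 2→3: ·
after 12 — deliver 0→3: ·
after 13 — crash(3): n3:✗foll/b8/[-]
after 14 — deliver 3→1: ·
after 15 — recover(3): n3:foll/b8/[-]
after 16 — deliver 2→3: ·
after 17 — deliver 2→0: ·
after 18 — propose(0,'p'): ·
after 19 — deliver 1→0: ·
after 20 — propose(0,'r'): ·
after 21 — deliver 0→2: n2:foll/b8/[-]
after 22 — deliver 2→0: n0:lead/b8/[-]
after 23 — deliver 1→0: ·

8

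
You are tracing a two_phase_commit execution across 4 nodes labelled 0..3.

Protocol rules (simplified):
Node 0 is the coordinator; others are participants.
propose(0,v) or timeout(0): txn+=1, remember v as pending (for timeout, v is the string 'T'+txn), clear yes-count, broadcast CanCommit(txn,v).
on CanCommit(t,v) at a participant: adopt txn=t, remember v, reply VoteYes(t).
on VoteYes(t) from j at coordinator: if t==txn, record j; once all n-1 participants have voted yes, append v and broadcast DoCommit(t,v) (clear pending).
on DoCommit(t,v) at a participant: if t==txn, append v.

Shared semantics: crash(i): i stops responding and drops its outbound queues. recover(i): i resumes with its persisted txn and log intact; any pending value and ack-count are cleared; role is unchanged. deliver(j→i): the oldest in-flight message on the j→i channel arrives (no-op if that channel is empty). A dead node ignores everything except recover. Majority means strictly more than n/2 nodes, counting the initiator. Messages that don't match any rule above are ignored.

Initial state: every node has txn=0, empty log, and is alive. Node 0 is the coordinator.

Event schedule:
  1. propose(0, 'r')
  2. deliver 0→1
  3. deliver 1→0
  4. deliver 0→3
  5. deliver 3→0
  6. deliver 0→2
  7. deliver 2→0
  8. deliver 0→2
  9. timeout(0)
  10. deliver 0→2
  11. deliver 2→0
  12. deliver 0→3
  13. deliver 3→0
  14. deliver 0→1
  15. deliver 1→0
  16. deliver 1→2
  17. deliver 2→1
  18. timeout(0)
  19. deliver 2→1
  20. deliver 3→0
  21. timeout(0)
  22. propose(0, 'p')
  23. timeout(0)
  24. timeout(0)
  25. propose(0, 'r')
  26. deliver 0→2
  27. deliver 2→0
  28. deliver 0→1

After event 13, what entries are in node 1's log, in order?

1. propose(0,'r'):  <0:coor t1 ->
2. deliver 0→1:  <1:part t1 ->
3. deliver 1→0:  nop
4. deliver 0→3:  <3:part t1 ->
5. deliver 3→0:  nop
6. deliver 0→2:  <2:part t1 ->
7. deliver 2→0:  <0:coor t1 r>
8. deliver 0→2:  <2:part t1 r>
9. timeout(0):  <0:coor t2 r>
10. deliver 0→2:  <2:part t2 r>
11. deliver 2→0:  nop
12. deliver 0→3:  <3:part t1 r>
13. deliver 3→0:  nop

empty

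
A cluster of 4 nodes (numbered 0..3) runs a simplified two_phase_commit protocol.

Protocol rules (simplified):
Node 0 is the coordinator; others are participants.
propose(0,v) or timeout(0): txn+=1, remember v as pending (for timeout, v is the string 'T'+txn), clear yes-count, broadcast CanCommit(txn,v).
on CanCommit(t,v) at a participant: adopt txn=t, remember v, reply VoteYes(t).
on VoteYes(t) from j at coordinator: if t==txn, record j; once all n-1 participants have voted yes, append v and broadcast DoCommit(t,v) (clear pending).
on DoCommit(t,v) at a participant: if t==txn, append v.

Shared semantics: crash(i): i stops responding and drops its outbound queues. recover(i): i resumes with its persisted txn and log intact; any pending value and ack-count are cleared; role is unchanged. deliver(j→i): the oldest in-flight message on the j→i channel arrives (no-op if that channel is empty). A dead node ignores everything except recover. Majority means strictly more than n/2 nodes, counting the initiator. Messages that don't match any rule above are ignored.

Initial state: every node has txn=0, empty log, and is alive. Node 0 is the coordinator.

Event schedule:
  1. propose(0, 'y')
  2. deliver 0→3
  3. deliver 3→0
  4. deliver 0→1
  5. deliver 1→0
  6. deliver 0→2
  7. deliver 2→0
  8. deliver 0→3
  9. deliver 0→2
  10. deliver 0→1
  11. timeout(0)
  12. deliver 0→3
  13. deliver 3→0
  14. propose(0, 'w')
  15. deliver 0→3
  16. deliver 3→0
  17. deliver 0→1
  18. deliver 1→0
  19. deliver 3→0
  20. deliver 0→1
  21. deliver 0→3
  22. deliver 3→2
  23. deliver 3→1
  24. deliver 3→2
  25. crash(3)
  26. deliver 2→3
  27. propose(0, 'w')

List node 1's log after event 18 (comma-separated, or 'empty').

after 1 — propose(0,'y'): n0:coor/t1/[-]
after 2 — deliver 0→3: n3:part/t1/[-]
after 3 — deliver 3→0: ·
after 4 — deliver 0→1: n1:part/t1/[-]
after 5 — deliver 1→0: ·
after 6 — deliver 0→2: n2:part/t1/[-]
after 7 — deliver 2→0: n0:coor/t1/[y]
after 8 — deliver 0→3: n3:part/t1/[y]
after 9 — deliver 0→2: n2:part/t1/[y]
after 10 — deliver 0→1: n1:part/t1/[y]
after 11 — timeout(0): n0:coor/t2/[y]
after 12 — deliver 0→3: n3:part/t2/[y]
after 13 — deliver 3→0: ·
after 14 — propose(0,'w'): n0:coor/t3/[y]
after 15 — deliver 0→3: n3:part/t3/[y]
after 16 — deliver 3→0: ·
after 17 — deliver 0→1: n1:part/t2/[y]
after 18 — deliver 1→0: ·

y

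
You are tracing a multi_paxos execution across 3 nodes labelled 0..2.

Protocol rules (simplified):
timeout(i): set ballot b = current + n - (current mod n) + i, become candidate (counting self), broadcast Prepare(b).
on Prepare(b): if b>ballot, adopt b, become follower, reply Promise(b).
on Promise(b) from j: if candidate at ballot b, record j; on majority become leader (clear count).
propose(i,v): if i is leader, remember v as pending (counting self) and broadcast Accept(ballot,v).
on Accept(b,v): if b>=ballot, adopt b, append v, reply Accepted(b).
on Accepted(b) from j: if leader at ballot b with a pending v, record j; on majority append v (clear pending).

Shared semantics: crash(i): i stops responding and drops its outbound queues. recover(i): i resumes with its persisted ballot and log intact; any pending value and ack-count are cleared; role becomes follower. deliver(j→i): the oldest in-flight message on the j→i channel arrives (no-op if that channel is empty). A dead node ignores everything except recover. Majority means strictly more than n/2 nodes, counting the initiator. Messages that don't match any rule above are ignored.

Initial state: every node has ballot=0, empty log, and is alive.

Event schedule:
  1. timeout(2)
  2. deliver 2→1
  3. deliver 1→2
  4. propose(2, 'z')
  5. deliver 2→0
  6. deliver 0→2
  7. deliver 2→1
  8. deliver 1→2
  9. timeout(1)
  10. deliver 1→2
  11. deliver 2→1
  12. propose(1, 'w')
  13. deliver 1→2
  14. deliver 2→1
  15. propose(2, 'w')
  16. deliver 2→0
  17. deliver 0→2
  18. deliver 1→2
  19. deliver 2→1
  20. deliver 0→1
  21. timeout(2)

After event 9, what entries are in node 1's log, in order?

z

1. timeout(2):  <2:cand b5 ->
2. deliver 2→1:  <1:foll b5 ->
3. deliver 1→2:  <2:lead b5 ->
4. propose(2,'z'):  nop
5. deliver 2→0:  <0:foll b5 ->
6. deliver 0→2:  nop
7. deliver 2→1:  <1:foll b5 z>
8. deliver 1→2:  <2:lead b5 z>
9. timeout(1):  <1:cand b7 z>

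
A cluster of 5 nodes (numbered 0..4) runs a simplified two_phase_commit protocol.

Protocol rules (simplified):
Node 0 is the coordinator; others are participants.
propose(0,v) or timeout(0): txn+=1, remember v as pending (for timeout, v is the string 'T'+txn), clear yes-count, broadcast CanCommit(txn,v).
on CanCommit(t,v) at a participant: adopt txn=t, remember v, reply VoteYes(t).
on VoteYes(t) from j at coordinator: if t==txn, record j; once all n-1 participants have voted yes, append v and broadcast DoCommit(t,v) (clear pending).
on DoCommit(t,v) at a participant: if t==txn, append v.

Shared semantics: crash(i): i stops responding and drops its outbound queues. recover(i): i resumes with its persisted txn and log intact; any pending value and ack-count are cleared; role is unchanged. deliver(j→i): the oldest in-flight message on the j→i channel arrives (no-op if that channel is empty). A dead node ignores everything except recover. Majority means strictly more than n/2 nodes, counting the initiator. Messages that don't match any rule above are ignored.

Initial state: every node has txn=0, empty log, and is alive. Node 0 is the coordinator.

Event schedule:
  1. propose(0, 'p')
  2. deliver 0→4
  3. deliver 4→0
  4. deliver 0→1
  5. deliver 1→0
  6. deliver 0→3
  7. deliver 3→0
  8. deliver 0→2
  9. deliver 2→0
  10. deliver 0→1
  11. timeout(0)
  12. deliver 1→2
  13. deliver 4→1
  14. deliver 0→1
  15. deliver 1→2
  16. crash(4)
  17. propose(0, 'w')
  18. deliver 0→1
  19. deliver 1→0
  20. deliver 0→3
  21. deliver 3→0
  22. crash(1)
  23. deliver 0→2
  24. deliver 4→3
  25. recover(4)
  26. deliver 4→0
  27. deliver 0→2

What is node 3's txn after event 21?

1

1. propose(0,'p'):  <0:coor t1 ->
2. deliver 0→4:  <4:part t1 ->
3. deliver 4→0:  nop
4. deliver 0→1:  <1:part t1 ->
5. deliver 1→0:  nop
6. deliver 0→3:  <3:part t1 ->
7. deliver 3→0:  nop
8. deliver 0→2:  <2:part t1 ->
9. deliver 2→0:  <0:coor t1 p>
10. deliver 0→1:  <1:part t1 p>
11. timeout(0):  <0:coor t2 p>
12. deliver 1→2:  nop
13. deliver 4→1:  nop
14. deliver 0→1:  <1:part t2 p>
15. deliver 1→2:  nop
16. crash(4):  <4:✗part t1 ->
17. propose(0,'w'):  <0:coor t3 p>
18. deliver 0→1:  <1:part t3 p>
19. deliver 1→0:  nop
20. deliver 0→3:  <3:part t1 p>
21. deliver 3→0:  nop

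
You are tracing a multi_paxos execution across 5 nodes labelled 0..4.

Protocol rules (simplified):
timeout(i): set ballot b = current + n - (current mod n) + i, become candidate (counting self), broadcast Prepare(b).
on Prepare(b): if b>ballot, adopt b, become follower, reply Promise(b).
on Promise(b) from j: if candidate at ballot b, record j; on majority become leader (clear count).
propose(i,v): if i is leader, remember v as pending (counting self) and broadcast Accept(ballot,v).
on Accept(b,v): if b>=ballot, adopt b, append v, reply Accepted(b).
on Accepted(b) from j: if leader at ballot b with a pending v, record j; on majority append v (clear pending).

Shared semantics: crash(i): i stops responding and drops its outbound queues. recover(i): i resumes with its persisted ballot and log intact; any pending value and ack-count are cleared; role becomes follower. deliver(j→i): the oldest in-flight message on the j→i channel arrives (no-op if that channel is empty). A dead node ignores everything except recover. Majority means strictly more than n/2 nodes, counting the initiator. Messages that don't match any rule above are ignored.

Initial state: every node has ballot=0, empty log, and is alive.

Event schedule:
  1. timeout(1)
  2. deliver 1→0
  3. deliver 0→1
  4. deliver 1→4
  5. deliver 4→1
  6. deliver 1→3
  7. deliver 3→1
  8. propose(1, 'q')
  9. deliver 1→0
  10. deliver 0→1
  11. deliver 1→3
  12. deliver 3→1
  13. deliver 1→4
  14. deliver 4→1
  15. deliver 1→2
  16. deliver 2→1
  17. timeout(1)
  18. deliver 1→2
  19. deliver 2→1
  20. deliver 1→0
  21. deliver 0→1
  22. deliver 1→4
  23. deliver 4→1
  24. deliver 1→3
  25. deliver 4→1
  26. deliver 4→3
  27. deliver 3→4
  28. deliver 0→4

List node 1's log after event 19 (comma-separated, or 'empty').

step 1 timeout(1): 1={cand,b=6,log=-}
step 2 deliver 1→0: 0={foll,b=6,log=-}
step 3 deliver 0→1: —
step 4 deliver 1→4: 4={foll,b=6,log=-}
step 5 deliver 4→1: 1={lead,b=6,log=-}
step 6 deliver 1→3: 3={foll,b=6,log=-}
step 7 deliver 3→1: —
step 8 propose(1,'q'): —
step 9 deliver 1→0: 0={foll,b=6,log=q}
step 10 deliver 0→1: —
step 11 deliver 1→3: 3={foll,b=6,log=q}
step 12 deliver 3→1: 1={lead,b=6,log=q}
step 13 deliver 1→4: 4={foll,b=6,log=q}
step 14 deliver 4→1: —
step 15 deliver 1→2: 2={foll,b=6,log=-}
step 16 deliver 2→1: —
step 17 timeout(1): 1={cand,b=11,log=q}
step 18 deliver 1→2: 2={foll,b=6,log=q}
step 19 deliver 2→1: —

q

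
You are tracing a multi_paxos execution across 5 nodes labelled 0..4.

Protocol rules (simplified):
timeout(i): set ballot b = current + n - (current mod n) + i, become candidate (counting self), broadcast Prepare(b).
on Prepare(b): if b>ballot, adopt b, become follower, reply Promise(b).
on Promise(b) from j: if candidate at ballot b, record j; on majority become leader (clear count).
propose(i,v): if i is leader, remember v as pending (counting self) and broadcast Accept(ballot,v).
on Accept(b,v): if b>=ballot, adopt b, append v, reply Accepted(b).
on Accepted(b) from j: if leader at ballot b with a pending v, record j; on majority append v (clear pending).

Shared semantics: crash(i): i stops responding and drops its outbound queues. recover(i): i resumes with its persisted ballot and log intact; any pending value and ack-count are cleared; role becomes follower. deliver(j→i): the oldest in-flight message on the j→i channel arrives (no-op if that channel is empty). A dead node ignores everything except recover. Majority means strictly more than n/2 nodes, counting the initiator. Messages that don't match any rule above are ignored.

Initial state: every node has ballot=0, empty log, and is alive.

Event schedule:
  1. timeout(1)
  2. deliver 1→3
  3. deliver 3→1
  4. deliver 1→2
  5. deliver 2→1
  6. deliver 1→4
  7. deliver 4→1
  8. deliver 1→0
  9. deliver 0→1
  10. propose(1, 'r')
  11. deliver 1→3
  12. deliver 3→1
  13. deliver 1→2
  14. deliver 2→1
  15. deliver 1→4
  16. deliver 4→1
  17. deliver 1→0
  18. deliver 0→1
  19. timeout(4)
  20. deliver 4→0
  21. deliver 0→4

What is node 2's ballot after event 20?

6

e1 timeout(1): 1[cand,b=6,-]
e2 deliver 1→3: 3[foll,b=6,-]
e3 deliver 3→1: ·
e4 deliver 1→2: 2[foll,b=6,-]
e5 deliver 2→1: 1[lead,b=6,-]
e6 deliver 1→4: 4[foll,b=6,-]
e7 deliver 4→1: ·
e8 deliver 1→0: 0[foll,b=6,-]
e9 deliver 0→1: ·
e10 propose(1,'r'): ·
e11 deliver 1→3: 3[foll,b=6,r]
e12 deliver 3→1: ·
e13 deliver 1→2: 2[foll,b=6,r]
e14 deliver 2→1: 1[lead,b=6,r]
e15 deliver 1→4: 4[foll,b=6,r]
e16 deliver 4→1: ·
e17 deliver 1→0: 0[foll,b=6,r]
e18 deliver 0→1: ·
e19 timeout(4): 4[cand,b=14,r]
e20 deliver 4→0: 0[foll,b=14,r]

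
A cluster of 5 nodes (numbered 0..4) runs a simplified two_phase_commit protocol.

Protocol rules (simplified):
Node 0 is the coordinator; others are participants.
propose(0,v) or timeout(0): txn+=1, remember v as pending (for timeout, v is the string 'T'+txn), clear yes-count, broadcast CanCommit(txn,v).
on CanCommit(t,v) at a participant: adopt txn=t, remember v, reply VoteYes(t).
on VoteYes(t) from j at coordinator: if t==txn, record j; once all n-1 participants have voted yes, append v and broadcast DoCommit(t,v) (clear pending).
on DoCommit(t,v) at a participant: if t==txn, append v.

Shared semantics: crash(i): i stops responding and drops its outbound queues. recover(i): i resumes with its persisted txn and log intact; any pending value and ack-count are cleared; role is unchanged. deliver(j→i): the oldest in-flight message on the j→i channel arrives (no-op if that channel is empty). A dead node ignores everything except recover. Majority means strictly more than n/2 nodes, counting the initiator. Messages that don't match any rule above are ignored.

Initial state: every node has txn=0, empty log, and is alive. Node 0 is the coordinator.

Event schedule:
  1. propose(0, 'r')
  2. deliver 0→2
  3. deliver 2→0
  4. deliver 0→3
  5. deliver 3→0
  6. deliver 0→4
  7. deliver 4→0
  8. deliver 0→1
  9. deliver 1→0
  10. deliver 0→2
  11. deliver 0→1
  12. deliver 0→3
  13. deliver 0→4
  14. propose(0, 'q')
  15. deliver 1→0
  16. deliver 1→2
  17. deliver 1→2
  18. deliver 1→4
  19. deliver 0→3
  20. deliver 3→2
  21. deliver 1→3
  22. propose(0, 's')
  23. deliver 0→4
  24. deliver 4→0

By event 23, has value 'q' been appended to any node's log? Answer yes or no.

no

1. propose(0,'r'):  <0:coor t1 ->
2. deliver 0→2:  <2:part t1 ->
3. deliver 2→0:  nop
4. deliver 0→3:  <3:part t1 ->
5. deliver 3→0:  nop
6. deliver 0→4:  <4:part t1 ->
7. deliver 4→0:  nop
8. deliver 0→1:  <1:part t1 ->
9. deliver 1→0:  <0:coor t1 r>
10. deliver 0→2:  <2:part t1 r>
11. deliver 0→1:  <1:part t1 r>
12. deliver 0→3:  <3:part t1 r>
13. deliver 0→4:  <4:part t1 r>
14. propose(0,'q'):  <0:coor t2 r>
15. deliver 1→0:  nop
16. deliver 1→2:  nop
17. deliver 1→2:  nop
18. deliver 1→4:  nop
19. deliver 0→3:  <3:part t2 r>
20. deliver 3→2:  nop
21. deliver 1→3:  nop
22. propose(0,'s'):  <0:coor t3 r>
23. deliver 0→4:  <4:part t2 r>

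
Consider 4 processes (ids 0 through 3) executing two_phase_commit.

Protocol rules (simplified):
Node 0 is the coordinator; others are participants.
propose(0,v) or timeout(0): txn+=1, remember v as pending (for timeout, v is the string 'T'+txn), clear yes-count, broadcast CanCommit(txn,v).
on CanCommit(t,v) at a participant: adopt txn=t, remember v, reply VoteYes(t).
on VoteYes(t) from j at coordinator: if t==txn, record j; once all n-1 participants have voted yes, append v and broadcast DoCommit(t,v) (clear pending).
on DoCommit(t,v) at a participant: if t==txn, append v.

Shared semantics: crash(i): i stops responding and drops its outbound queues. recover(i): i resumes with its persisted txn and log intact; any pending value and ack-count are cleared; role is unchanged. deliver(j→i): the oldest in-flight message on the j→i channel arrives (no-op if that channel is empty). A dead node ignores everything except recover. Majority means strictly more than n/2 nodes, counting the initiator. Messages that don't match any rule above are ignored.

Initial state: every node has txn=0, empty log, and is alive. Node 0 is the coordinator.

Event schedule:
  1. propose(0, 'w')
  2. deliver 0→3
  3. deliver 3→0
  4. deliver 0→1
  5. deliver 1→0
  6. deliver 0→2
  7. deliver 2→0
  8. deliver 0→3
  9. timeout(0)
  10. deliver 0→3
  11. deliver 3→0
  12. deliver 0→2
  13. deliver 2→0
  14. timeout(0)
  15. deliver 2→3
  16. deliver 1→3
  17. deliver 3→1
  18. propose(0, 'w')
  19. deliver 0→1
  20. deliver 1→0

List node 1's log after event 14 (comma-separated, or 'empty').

empty

[1] propose(0,'w') → N0(coor t1 [-])
[2] deliver 0→3 → N3(part t1 [-])
[3] deliver 3→0 → ∅
[4] deliver 0→1 → N1(part t1 [-])
[5] deliver 1→0 → ∅
[6] deliver 0→2 → N2(part t1 [-])
[7] deliver 2→0 → N0(coor t1 [w])
[8] deliver 0→3 → N3(part t1 [w])
[9] timeout(0) → N0(coor t2 [w])
[10] deliver 0→3 → N3(part t2 [w])
[11] deliver 3→0 → ∅
[12] deliver 0→2 → N2(part t1 [w])
[13] deliver 2→0 → ∅
[14] timeout(0) → N0(coor t3 [w])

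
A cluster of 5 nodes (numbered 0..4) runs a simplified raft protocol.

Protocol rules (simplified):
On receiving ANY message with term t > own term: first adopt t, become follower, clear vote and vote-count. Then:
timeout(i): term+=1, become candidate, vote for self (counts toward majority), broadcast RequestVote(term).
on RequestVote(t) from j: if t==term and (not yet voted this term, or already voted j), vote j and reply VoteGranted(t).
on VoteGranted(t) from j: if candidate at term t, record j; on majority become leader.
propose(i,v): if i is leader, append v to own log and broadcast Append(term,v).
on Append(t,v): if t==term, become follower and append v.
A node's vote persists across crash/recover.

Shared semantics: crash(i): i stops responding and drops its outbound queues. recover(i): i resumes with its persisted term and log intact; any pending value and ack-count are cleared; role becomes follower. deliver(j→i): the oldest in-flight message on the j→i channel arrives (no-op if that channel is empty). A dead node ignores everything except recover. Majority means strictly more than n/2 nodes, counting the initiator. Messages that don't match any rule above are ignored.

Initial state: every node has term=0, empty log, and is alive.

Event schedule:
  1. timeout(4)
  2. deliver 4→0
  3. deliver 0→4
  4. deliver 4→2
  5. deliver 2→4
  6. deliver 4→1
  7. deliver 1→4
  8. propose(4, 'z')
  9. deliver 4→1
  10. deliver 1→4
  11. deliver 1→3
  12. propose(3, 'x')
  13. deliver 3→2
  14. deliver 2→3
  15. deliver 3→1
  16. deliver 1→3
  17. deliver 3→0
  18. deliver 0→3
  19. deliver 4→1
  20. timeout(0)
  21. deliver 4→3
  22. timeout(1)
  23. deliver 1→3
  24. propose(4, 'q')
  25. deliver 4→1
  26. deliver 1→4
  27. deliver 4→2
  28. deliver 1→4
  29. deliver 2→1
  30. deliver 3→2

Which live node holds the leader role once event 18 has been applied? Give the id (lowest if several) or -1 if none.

e1 timeout(4): 4[cand,t=1,-]
e2 deliver 4→0: 0[foll,t=1,-]
e3 deliver 0→4: ·
e4 deliver 4→2: 2[foll,t=1,-]
e5 deliver 2→4: 4[lead,t=1,-]
e6 deliver 4→1: 1[foll,t=1,-]
e7 deliver 1→4: ·
e8 propose(4,'z'): 4[lead,t=1,z]
e9 deliver 4→1: 1[foll,t=1,z]
e10 deliver 1→4: ·
e11 deliver 1→3: ·
e12 propose(3,'x'): ·
e13 deliver 3→2: ·
e14 deliver 2→3: ·
e15 deliver 3→1: ·
e16 deliver 1→3: ·
e17 deliver 3→0: ·
e18 deliver 0→3: ·

4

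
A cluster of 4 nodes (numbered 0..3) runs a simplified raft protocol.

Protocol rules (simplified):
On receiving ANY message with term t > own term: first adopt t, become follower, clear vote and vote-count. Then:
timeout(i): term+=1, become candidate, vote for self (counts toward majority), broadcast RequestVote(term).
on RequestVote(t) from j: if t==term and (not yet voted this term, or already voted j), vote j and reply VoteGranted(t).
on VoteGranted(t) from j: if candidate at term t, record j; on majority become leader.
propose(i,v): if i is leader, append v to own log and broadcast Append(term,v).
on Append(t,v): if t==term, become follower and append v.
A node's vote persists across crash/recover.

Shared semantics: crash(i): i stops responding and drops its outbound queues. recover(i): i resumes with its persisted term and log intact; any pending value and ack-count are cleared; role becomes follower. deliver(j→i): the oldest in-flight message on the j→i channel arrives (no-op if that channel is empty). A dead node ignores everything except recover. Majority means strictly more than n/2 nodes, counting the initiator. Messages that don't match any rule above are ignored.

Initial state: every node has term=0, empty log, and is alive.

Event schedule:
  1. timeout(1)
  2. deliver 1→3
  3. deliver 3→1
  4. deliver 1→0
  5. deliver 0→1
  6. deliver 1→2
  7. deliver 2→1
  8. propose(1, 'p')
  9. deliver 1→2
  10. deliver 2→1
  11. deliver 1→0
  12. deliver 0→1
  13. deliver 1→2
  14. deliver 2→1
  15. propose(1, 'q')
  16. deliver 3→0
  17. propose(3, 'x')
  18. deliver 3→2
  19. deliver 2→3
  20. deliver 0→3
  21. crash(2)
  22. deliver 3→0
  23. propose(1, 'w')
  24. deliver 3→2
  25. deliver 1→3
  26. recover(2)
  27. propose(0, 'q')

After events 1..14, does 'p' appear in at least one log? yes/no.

yes

step 1 timeout(1): 1={cand,t=1,log=-}
step 2 deliver 1→3: 3={foll,t=1,log=-}
step 3 deliver 3→1: —
step 4 deliver 1→0: 0={foll,t=1,log=-}
step 5 deliver 0→1: 1={lead,t=1,log=-}
step 6 deliver 1→2: 2={foll,t=1,log=-}
step 7 deliver 2→1: —
step 8 propose(1,'p'): 1={lead,t=1,log=p}
step 9 deliver 1→2: 2={foll,t=1,log=p}
step 10 deliver 2→1: —
step 11 deliver 1→0: 0={foll,t=1,log=p}
step 12 deliver 0→1: —
step 13 deliver 1→2: —
step 14 deliver 2→1: —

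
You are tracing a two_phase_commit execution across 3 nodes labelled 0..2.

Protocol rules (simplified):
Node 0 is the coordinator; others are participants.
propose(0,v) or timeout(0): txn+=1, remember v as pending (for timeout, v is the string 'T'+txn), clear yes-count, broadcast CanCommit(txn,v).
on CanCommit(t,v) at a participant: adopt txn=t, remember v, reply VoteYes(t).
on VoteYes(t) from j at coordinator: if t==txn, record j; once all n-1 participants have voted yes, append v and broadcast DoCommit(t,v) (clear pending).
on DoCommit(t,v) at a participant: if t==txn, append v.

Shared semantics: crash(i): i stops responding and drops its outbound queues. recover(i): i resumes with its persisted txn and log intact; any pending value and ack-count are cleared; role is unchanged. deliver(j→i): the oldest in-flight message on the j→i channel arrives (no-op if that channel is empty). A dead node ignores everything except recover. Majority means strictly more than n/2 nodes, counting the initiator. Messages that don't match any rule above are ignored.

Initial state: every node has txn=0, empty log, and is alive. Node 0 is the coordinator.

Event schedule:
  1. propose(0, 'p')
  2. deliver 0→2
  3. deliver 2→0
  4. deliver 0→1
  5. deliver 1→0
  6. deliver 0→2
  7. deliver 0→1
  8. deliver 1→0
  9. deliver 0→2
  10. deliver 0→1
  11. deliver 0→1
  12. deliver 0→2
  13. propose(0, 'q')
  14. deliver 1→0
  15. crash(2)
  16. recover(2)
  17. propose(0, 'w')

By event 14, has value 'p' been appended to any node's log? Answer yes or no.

[1] propose(0,'p') → N0(coor t1 [-])
[2] deliver 0→2 → N2(part t1 [-])
[3] deliver 2→0 → ∅
[4] deliver 0→1 → N1(part t1 [-])
[5] deliver 1→0 → N0(coor t1 [p])
[6] deliver 0→2 → N2(part t1 [p])
[7] deliver 0→1 → N1(part t1 [p])
[8] deliver 1→0 → ∅
[9] deliver 0→2 → ∅
[10] deliver 0→1 → ∅
[11] deliver 0→1 → ∅
[12] deliver 0→2 → ∅
[13] propose(0,'q') → N0(coor t2 [p])
[14] deliver 1→0 → ∅

yes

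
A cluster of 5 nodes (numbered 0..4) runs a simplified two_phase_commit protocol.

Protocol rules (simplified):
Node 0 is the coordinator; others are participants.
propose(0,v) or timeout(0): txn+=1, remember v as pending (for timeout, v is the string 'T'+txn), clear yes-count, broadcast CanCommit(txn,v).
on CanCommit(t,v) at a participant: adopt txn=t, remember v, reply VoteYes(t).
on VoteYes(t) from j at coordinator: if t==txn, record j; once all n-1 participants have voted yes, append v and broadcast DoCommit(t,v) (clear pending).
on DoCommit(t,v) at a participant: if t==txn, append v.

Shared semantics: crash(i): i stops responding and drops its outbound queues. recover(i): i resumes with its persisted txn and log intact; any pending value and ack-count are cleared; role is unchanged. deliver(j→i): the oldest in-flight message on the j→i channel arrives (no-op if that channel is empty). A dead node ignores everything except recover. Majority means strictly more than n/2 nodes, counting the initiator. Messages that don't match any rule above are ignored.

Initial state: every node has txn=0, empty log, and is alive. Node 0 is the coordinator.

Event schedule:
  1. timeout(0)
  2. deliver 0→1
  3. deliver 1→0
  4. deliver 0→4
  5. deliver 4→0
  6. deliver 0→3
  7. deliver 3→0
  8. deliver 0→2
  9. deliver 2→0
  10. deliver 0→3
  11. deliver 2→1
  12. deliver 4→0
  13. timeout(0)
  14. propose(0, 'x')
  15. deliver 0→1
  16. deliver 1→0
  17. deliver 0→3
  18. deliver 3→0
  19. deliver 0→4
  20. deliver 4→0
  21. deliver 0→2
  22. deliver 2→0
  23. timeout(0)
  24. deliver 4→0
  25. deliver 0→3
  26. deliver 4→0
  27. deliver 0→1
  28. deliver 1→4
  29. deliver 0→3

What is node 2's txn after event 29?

1. timeout(0):  <0:coor t1 ->
2. deliver 0→1:  <1:part t1 ->
3. deliver 1→0:  nop
4. deliver 0→4:  <4:part t1 ->
5. deliver 4→0:  nop
6. deliver 0→3:  <3:part t1 ->
7. deliver 3→0:  nop
8. deliver 0→2:  <2:part t1 ->
9. deliver 2→0:  <0:coor t1 T1>
10. deliver 0→3:  <3:part t1 T1>
11. deliver 2→1:  nop
12. deliver 4→0:  nop
13. timeout(0):  <0:coor t2 T1>
14. propose(0,'x'):  <0:coor t3 T1>
15. deliver 0→1:  <1:part t1 T1>
16. deliver 1→0:  nop
17. deliver 0→3:  <3:part t2 T1>
18. deliver 3→0:  nop
19. deliver 0→4:  <4:part t1 T1>
20. deliver 4→0:  nop
21. deliver 0→2:  <2:part t1 T1>
22. deliver 2→0:  nop
23. timeout(0):  <0:coor t4 T1>
24. deliver 4→0:  nop
25. deliver 0→3:  <3:part t3 T1>
26. deliver 4→0:  nop
27. deliver 0→1:  <1:part t2 T1>
28. deliver 1→4:  nop
29. deliver 0→3:  <3:part t4 T1>

1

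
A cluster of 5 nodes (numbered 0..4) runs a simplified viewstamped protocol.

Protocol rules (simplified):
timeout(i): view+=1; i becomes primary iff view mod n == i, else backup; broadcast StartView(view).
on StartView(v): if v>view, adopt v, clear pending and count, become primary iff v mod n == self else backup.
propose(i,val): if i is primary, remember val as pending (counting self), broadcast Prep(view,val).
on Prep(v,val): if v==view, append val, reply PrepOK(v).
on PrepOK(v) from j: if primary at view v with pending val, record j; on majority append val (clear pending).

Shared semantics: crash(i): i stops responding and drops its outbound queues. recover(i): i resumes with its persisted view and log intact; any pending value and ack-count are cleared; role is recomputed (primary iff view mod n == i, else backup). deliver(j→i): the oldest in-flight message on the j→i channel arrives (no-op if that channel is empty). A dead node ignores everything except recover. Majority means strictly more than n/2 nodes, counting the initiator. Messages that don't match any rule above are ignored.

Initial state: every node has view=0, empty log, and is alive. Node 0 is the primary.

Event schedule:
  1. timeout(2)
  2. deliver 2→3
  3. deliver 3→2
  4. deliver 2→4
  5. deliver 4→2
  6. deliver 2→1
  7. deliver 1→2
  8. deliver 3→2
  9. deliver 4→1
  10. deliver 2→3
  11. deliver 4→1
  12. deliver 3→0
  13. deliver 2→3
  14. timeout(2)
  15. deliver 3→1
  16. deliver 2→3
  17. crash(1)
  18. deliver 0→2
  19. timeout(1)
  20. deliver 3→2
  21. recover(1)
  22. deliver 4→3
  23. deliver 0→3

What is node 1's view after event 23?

step 1 timeout(2): 2={back,v=1,log=-}
step 2 deliver 2→3: 3={back,v=1,log=-}
step 3 deliver 3→2: —
step 4 deliver 2→4: 4={back,v=1,log=-}
step 5 deliver 4→2: —
step 6 deliver 2→1: 1={prim,v=1,log=-}
step 7 deliver 1→2: —
step 8 deliver 3→2: —
step 9 deliver 4→1: —
step 10 deliver 2→3: —
step 11 deliver 4→1: —
step 12 deliver 3→0: —
step 13 deliver 2→3: —
step 14 timeout(2): 2={prim,v=2,log=-}
step 15 deliver 3→1: —
step 16 deliver 2→3: 3={back,v=2,log=-}
step 17 crash(1): 1={✗prim,v=1,log=-}
step 18 deliver 0→2: —
step 19 timeout(1): —
step 20 deliver 3→2: —
step 21 recover(1): 1={prim,v=1,log=-}
step 22 deliver 4→3: —
step 23 deliver 0→3: —

1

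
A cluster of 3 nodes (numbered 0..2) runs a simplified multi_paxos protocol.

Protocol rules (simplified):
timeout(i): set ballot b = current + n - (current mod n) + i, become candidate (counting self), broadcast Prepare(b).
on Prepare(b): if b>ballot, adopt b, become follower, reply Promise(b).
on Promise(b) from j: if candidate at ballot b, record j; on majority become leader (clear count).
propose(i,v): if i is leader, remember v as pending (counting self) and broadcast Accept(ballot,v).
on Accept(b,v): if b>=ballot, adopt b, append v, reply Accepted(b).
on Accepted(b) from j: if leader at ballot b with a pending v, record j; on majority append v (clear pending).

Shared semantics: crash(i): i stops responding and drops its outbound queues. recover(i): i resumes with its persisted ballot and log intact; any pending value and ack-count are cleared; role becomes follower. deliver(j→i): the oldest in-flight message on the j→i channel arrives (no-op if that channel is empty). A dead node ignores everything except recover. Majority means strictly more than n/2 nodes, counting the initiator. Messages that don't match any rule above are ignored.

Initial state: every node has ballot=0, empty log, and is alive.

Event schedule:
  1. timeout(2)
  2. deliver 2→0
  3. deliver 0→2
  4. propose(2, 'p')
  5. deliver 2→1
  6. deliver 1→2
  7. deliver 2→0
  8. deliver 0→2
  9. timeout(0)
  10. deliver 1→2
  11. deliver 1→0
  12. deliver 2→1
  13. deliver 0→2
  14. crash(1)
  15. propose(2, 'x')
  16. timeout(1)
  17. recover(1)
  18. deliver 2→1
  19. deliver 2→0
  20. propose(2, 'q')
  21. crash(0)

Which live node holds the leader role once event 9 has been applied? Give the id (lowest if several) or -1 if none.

step 1 timeout(2): 2={cand,b=5,log=-}
step 2 deliver 2→0: 0={foll,b=5,log=-}
step 3 deliver 0→2: 2={lead,b=5,log=-}
step 4 propose(2,'p'): —
step 5 deliver 2→1: 1={foll,b=5,log=-}
step 6 deliver 1→2: —
step 7 deliver 2→0: 0={foll,b=5,log=p}
step 8 deliver 0→2: 2={lead,b=5,log=p}
step 9 timeout(0): 0={cand,b=6,log=p}

2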